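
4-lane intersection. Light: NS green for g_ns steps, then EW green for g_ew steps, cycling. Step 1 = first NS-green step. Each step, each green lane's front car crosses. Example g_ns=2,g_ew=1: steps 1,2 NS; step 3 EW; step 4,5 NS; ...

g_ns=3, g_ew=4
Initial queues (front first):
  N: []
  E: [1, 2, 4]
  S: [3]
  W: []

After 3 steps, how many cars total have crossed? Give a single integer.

Answer: 1

Derivation:
Step 1 [NS]: N:empty,E:wait,S:car3-GO,W:wait | queues: N=0 E=3 S=0 W=0
Step 2 [NS]: N:empty,E:wait,S:empty,W:wait | queues: N=0 E=3 S=0 W=0
Step 3 [NS]: N:empty,E:wait,S:empty,W:wait | queues: N=0 E=3 S=0 W=0
Cars crossed by step 3: 1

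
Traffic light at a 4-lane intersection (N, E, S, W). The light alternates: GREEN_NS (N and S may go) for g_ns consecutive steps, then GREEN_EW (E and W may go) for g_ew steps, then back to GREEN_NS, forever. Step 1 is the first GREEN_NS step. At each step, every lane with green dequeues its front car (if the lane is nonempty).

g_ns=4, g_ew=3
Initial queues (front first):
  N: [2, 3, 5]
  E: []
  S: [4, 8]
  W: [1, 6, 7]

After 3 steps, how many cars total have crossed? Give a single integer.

Answer: 5

Derivation:
Step 1 [NS]: N:car2-GO,E:wait,S:car4-GO,W:wait | queues: N=2 E=0 S=1 W=3
Step 2 [NS]: N:car3-GO,E:wait,S:car8-GO,W:wait | queues: N=1 E=0 S=0 W=3
Step 3 [NS]: N:car5-GO,E:wait,S:empty,W:wait | queues: N=0 E=0 S=0 W=3
Cars crossed by step 3: 5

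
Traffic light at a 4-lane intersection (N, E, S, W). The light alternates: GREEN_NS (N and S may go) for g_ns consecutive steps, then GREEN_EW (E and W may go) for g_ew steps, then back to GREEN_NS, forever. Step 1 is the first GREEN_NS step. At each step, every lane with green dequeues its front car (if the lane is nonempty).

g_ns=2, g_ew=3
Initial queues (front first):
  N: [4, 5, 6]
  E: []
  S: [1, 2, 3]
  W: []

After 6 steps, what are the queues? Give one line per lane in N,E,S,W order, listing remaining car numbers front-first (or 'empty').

Step 1 [NS]: N:car4-GO,E:wait,S:car1-GO,W:wait | queues: N=2 E=0 S=2 W=0
Step 2 [NS]: N:car5-GO,E:wait,S:car2-GO,W:wait | queues: N=1 E=0 S=1 W=0
Step 3 [EW]: N:wait,E:empty,S:wait,W:empty | queues: N=1 E=0 S=1 W=0
Step 4 [EW]: N:wait,E:empty,S:wait,W:empty | queues: N=1 E=0 S=1 W=0
Step 5 [EW]: N:wait,E:empty,S:wait,W:empty | queues: N=1 E=0 S=1 W=0
Step 6 [NS]: N:car6-GO,E:wait,S:car3-GO,W:wait | queues: N=0 E=0 S=0 W=0

N: empty
E: empty
S: empty
W: empty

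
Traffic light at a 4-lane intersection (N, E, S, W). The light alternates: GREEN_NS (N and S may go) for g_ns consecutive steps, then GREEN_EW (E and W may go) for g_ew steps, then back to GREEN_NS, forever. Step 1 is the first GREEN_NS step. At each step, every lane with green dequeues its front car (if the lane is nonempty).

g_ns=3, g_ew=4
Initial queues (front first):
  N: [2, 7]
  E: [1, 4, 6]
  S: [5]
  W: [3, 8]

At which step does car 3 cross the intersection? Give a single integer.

Step 1 [NS]: N:car2-GO,E:wait,S:car5-GO,W:wait | queues: N=1 E=3 S=0 W=2
Step 2 [NS]: N:car7-GO,E:wait,S:empty,W:wait | queues: N=0 E=3 S=0 W=2
Step 3 [NS]: N:empty,E:wait,S:empty,W:wait | queues: N=0 E=3 S=0 W=2
Step 4 [EW]: N:wait,E:car1-GO,S:wait,W:car3-GO | queues: N=0 E=2 S=0 W=1
Step 5 [EW]: N:wait,E:car4-GO,S:wait,W:car8-GO | queues: N=0 E=1 S=0 W=0
Step 6 [EW]: N:wait,E:car6-GO,S:wait,W:empty | queues: N=0 E=0 S=0 W=0
Car 3 crosses at step 4

4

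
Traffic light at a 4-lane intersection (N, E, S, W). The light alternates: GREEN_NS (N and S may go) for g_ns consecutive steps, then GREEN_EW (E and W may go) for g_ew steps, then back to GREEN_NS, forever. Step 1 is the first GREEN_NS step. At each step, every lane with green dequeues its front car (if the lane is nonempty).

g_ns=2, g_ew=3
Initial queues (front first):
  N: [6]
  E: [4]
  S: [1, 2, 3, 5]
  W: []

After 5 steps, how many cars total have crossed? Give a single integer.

Step 1 [NS]: N:car6-GO,E:wait,S:car1-GO,W:wait | queues: N=0 E=1 S=3 W=0
Step 2 [NS]: N:empty,E:wait,S:car2-GO,W:wait | queues: N=0 E=1 S=2 W=0
Step 3 [EW]: N:wait,E:car4-GO,S:wait,W:empty | queues: N=0 E=0 S=2 W=0
Step 4 [EW]: N:wait,E:empty,S:wait,W:empty | queues: N=0 E=0 S=2 W=0
Step 5 [EW]: N:wait,E:empty,S:wait,W:empty | queues: N=0 E=0 S=2 W=0
Cars crossed by step 5: 4

Answer: 4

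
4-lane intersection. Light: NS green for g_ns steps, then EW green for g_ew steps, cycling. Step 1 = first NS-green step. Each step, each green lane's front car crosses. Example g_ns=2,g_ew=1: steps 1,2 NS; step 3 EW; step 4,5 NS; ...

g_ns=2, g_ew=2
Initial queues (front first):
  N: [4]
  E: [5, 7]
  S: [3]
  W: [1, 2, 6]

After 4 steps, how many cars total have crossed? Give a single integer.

Answer: 6

Derivation:
Step 1 [NS]: N:car4-GO,E:wait,S:car3-GO,W:wait | queues: N=0 E=2 S=0 W=3
Step 2 [NS]: N:empty,E:wait,S:empty,W:wait | queues: N=0 E=2 S=0 W=3
Step 3 [EW]: N:wait,E:car5-GO,S:wait,W:car1-GO | queues: N=0 E=1 S=0 W=2
Step 4 [EW]: N:wait,E:car7-GO,S:wait,W:car2-GO | queues: N=0 E=0 S=0 W=1
Cars crossed by step 4: 6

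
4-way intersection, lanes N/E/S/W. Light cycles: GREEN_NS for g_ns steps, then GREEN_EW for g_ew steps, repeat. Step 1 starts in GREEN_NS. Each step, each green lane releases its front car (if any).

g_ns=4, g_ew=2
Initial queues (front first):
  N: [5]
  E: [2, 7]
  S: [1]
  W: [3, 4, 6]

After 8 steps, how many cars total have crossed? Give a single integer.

Step 1 [NS]: N:car5-GO,E:wait,S:car1-GO,W:wait | queues: N=0 E=2 S=0 W=3
Step 2 [NS]: N:empty,E:wait,S:empty,W:wait | queues: N=0 E=2 S=0 W=3
Step 3 [NS]: N:empty,E:wait,S:empty,W:wait | queues: N=0 E=2 S=0 W=3
Step 4 [NS]: N:empty,E:wait,S:empty,W:wait | queues: N=0 E=2 S=0 W=3
Step 5 [EW]: N:wait,E:car2-GO,S:wait,W:car3-GO | queues: N=0 E=1 S=0 W=2
Step 6 [EW]: N:wait,E:car7-GO,S:wait,W:car4-GO | queues: N=0 E=0 S=0 W=1
Step 7 [NS]: N:empty,E:wait,S:empty,W:wait | queues: N=0 E=0 S=0 W=1
Step 8 [NS]: N:empty,E:wait,S:empty,W:wait | queues: N=0 E=0 S=0 W=1
Cars crossed by step 8: 6

Answer: 6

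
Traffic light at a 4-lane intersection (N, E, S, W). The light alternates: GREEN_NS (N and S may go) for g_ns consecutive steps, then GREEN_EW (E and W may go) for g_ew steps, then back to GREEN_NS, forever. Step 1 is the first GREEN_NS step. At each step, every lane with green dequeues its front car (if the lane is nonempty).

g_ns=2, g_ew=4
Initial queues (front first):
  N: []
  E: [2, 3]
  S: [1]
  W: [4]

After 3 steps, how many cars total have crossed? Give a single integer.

Step 1 [NS]: N:empty,E:wait,S:car1-GO,W:wait | queues: N=0 E=2 S=0 W=1
Step 2 [NS]: N:empty,E:wait,S:empty,W:wait | queues: N=0 E=2 S=0 W=1
Step 3 [EW]: N:wait,E:car2-GO,S:wait,W:car4-GO | queues: N=0 E=1 S=0 W=0
Cars crossed by step 3: 3

Answer: 3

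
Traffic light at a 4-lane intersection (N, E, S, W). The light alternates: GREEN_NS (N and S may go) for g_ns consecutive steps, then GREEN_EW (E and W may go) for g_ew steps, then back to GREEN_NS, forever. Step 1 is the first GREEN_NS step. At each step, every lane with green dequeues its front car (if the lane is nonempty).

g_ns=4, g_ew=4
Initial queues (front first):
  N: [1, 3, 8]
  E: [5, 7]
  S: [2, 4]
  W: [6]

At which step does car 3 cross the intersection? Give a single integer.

Step 1 [NS]: N:car1-GO,E:wait,S:car2-GO,W:wait | queues: N=2 E=2 S=1 W=1
Step 2 [NS]: N:car3-GO,E:wait,S:car4-GO,W:wait | queues: N=1 E=2 S=0 W=1
Step 3 [NS]: N:car8-GO,E:wait,S:empty,W:wait | queues: N=0 E=2 S=0 W=1
Step 4 [NS]: N:empty,E:wait,S:empty,W:wait | queues: N=0 E=2 S=0 W=1
Step 5 [EW]: N:wait,E:car5-GO,S:wait,W:car6-GO | queues: N=0 E=1 S=0 W=0
Step 6 [EW]: N:wait,E:car7-GO,S:wait,W:empty | queues: N=0 E=0 S=0 W=0
Car 3 crosses at step 2

2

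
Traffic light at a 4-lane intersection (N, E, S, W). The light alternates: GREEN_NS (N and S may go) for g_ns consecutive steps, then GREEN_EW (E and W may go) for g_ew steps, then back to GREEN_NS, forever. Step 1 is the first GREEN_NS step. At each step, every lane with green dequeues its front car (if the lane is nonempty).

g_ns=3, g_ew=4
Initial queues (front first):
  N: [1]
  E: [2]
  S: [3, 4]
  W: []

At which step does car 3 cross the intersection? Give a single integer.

Step 1 [NS]: N:car1-GO,E:wait,S:car3-GO,W:wait | queues: N=0 E=1 S=1 W=0
Step 2 [NS]: N:empty,E:wait,S:car4-GO,W:wait | queues: N=0 E=1 S=0 W=0
Step 3 [NS]: N:empty,E:wait,S:empty,W:wait | queues: N=0 E=1 S=0 W=0
Step 4 [EW]: N:wait,E:car2-GO,S:wait,W:empty | queues: N=0 E=0 S=0 W=0
Car 3 crosses at step 1

1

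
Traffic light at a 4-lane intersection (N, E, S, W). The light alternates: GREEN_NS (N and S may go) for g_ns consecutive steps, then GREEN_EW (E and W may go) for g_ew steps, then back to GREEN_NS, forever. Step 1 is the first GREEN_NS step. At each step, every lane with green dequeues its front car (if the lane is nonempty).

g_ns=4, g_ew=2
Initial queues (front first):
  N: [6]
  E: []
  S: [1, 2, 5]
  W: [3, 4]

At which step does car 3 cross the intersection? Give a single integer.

Step 1 [NS]: N:car6-GO,E:wait,S:car1-GO,W:wait | queues: N=0 E=0 S=2 W=2
Step 2 [NS]: N:empty,E:wait,S:car2-GO,W:wait | queues: N=0 E=0 S=1 W=2
Step 3 [NS]: N:empty,E:wait,S:car5-GO,W:wait | queues: N=0 E=0 S=0 W=2
Step 4 [NS]: N:empty,E:wait,S:empty,W:wait | queues: N=0 E=0 S=0 W=2
Step 5 [EW]: N:wait,E:empty,S:wait,W:car3-GO | queues: N=0 E=0 S=0 W=1
Step 6 [EW]: N:wait,E:empty,S:wait,W:car4-GO | queues: N=0 E=0 S=0 W=0
Car 3 crosses at step 5

5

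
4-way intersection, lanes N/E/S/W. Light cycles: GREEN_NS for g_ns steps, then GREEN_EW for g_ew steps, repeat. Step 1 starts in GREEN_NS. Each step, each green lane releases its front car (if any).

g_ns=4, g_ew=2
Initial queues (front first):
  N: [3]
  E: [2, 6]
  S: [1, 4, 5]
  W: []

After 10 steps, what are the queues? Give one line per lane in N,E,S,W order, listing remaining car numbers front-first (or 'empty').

Step 1 [NS]: N:car3-GO,E:wait,S:car1-GO,W:wait | queues: N=0 E=2 S=2 W=0
Step 2 [NS]: N:empty,E:wait,S:car4-GO,W:wait | queues: N=0 E=2 S=1 W=0
Step 3 [NS]: N:empty,E:wait,S:car5-GO,W:wait | queues: N=0 E=2 S=0 W=0
Step 4 [NS]: N:empty,E:wait,S:empty,W:wait | queues: N=0 E=2 S=0 W=0
Step 5 [EW]: N:wait,E:car2-GO,S:wait,W:empty | queues: N=0 E=1 S=0 W=0
Step 6 [EW]: N:wait,E:car6-GO,S:wait,W:empty | queues: N=0 E=0 S=0 W=0

N: empty
E: empty
S: empty
W: empty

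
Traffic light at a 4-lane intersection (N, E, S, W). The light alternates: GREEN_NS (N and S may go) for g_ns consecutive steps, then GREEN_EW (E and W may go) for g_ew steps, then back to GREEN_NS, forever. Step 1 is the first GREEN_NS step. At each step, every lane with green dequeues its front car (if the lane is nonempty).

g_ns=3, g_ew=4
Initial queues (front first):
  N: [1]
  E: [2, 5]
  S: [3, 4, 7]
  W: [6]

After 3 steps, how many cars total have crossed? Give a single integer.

Answer: 4

Derivation:
Step 1 [NS]: N:car1-GO,E:wait,S:car3-GO,W:wait | queues: N=0 E=2 S=2 W=1
Step 2 [NS]: N:empty,E:wait,S:car4-GO,W:wait | queues: N=0 E=2 S=1 W=1
Step 3 [NS]: N:empty,E:wait,S:car7-GO,W:wait | queues: N=0 E=2 S=0 W=1
Cars crossed by step 3: 4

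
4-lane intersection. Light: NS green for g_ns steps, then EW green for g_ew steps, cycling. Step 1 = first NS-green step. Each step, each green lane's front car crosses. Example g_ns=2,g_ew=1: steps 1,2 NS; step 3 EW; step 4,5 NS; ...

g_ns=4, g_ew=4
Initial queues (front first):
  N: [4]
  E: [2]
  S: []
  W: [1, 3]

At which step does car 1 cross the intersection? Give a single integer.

Step 1 [NS]: N:car4-GO,E:wait,S:empty,W:wait | queues: N=0 E=1 S=0 W=2
Step 2 [NS]: N:empty,E:wait,S:empty,W:wait | queues: N=0 E=1 S=0 W=2
Step 3 [NS]: N:empty,E:wait,S:empty,W:wait | queues: N=0 E=1 S=0 W=2
Step 4 [NS]: N:empty,E:wait,S:empty,W:wait | queues: N=0 E=1 S=0 W=2
Step 5 [EW]: N:wait,E:car2-GO,S:wait,W:car1-GO | queues: N=0 E=0 S=0 W=1
Step 6 [EW]: N:wait,E:empty,S:wait,W:car3-GO | queues: N=0 E=0 S=0 W=0
Car 1 crosses at step 5

5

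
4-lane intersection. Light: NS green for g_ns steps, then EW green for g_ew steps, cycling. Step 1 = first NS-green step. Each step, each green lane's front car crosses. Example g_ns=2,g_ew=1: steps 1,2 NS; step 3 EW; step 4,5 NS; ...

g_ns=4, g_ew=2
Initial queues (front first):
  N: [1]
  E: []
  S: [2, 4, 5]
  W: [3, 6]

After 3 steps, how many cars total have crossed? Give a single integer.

Step 1 [NS]: N:car1-GO,E:wait,S:car2-GO,W:wait | queues: N=0 E=0 S=2 W=2
Step 2 [NS]: N:empty,E:wait,S:car4-GO,W:wait | queues: N=0 E=0 S=1 W=2
Step 3 [NS]: N:empty,E:wait,S:car5-GO,W:wait | queues: N=0 E=0 S=0 W=2
Cars crossed by step 3: 4

Answer: 4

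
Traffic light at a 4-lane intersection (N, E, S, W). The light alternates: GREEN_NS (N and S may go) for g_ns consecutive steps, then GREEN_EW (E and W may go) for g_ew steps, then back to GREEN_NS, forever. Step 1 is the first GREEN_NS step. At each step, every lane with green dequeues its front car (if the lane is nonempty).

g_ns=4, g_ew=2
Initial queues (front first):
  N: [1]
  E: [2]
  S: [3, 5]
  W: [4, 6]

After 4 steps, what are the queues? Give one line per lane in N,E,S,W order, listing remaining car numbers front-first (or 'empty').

Step 1 [NS]: N:car1-GO,E:wait,S:car3-GO,W:wait | queues: N=0 E=1 S=1 W=2
Step 2 [NS]: N:empty,E:wait,S:car5-GO,W:wait | queues: N=0 E=1 S=0 W=2
Step 3 [NS]: N:empty,E:wait,S:empty,W:wait | queues: N=0 E=1 S=0 W=2
Step 4 [NS]: N:empty,E:wait,S:empty,W:wait | queues: N=0 E=1 S=0 W=2

N: empty
E: 2
S: empty
W: 4 6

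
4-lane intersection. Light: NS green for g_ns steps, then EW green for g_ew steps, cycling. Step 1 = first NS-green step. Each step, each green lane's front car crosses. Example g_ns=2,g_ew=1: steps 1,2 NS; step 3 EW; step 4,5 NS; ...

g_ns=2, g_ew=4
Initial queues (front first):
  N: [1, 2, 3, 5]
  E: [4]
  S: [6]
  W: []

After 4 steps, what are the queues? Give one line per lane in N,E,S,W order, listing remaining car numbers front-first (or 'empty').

Step 1 [NS]: N:car1-GO,E:wait,S:car6-GO,W:wait | queues: N=3 E=1 S=0 W=0
Step 2 [NS]: N:car2-GO,E:wait,S:empty,W:wait | queues: N=2 E=1 S=0 W=0
Step 3 [EW]: N:wait,E:car4-GO,S:wait,W:empty | queues: N=2 E=0 S=0 W=0
Step 4 [EW]: N:wait,E:empty,S:wait,W:empty | queues: N=2 E=0 S=0 W=0

N: 3 5
E: empty
S: empty
W: empty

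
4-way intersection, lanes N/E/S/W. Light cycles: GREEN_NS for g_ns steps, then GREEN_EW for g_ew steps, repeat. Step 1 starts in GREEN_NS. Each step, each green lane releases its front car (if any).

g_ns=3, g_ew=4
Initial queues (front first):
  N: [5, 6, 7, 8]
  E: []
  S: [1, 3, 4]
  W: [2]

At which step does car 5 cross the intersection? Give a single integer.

Step 1 [NS]: N:car5-GO,E:wait,S:car1-GO,W:wait | queues: N=3 E=0 S=2 W=1
Step 2 [NS]: N:car6-GO,E:wait,S:car3-GO,W:wait | queues: N=2 E=0 S=1 W=1
Step 3 [NS]: N:car7-GO,E:wait,S:car4-GO,W:wait | queues: N=1 E=0 S=0 W=1
Step 4 [EW]: N:wait,E:empty,S:wait,W:car2-GO | queues: N=1 E=0 S=0 W=0
Step 5 [EW]: N:wait,E:empty,S:wait,W:empty | queues: N=1 E=0 S=0 W=0
Step 6 [EW]: N:wait,E:empty,S:wait,W:empty | queues: N=1 E=0 S=0 W=0
Step 7 [EW]: N:wait,E:empty,S:wait,W:empty | queues: N=1 E=0 S=0 W=0
Step 8 [NS]: N:car8-GO,E:wait,S:empty,W:wait | queues: N=0 E=0 S=0 W=0
Car 5 crosses at step 1

1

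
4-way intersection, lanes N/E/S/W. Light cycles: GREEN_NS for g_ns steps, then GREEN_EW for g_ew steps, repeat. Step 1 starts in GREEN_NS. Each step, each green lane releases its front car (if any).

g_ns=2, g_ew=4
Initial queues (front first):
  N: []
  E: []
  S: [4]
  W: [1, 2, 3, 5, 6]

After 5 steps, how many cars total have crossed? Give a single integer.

Answer: 4

Derivation:
Step 1 [NS]: N:empty,E:wait,S:car4-GO,W:wait | queues: N=0 E=0 S=0 W=5
Step 2 [NS]: N:empty,E:wait,S:empty,W:wait | queues: N=0 E=0 S=0 W=5
Step 3 [EW]: N:wait,E:empty,S:wait,W:car1-GO | queues: N=0 E=0 S=0 W=4
Step 4 [EW]: N:wait,E:empty,S:wait,W:car2-GO | queues: N=0 E=0 S=0 W=3
Step 5 [EW]: N:wait,E:empty,S:wait,W:car3-GO | queues: N=0 E=0 S=0 W=2
Cars crossed by step 5: 4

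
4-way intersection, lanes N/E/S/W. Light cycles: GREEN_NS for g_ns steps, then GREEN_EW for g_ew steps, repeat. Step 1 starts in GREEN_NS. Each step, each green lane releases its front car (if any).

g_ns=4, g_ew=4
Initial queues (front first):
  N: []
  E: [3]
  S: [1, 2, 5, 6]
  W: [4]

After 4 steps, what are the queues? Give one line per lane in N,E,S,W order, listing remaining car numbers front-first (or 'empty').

Step 1 [NS]: N:empty,E:wait,S:car1-GO,W:wait | queues: N=0 E=1 S=3 W=1
Step 2 [NS]: N:empty,E:wait,S:car2-GO,W:wait | queues: N=0 E=1 S=2 W=1
Step 3 [NS]: N:empty,E:wait,S:car5-GO,W:wait | queues: N=0 E=1 S=1 W=1
Step 4 [NS]: N:empty,E:wait,S:car6-GO,W:wait | queues: N=0 E=1 S=0 W=1

N: empty
E: 3
S: empty
W: 4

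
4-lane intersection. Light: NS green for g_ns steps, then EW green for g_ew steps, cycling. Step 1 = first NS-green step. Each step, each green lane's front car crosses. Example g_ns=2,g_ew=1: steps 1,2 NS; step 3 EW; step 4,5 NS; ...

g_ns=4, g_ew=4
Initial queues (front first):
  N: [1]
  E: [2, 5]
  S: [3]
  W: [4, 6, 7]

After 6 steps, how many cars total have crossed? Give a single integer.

Answer: 6

Derivation:
Step 1 [NS]: N:car1-GO,E:wait,S:car3-GO,W:wait | queues: N=0 E=2 S=0 W=3
Step 2 [NS]: N:empty,E:wait,S:empty,W:wait | queues: N=0 E=2 S=0 W=3
Step 3 [NS]: N:empty,E:wait,S:empty,W:wait | queues: N=0 E=2 S=0 W=3
Step 4 [NS]: N:empty,E:wait,S:empty,W:wait | queues: N=0 E=2 S=0 W=3
Step 5 [EW]: N:wait,E:car2-GO,S:wait,W:car4-GO | queues: N=0 E=1 S=0 W=2
Step 6 [EW]: N:wait,E:car5-GO,S:wait,W:car6-GO | queues: N=0 E=0 S=0 W=1
Cars crossed by step 6: 6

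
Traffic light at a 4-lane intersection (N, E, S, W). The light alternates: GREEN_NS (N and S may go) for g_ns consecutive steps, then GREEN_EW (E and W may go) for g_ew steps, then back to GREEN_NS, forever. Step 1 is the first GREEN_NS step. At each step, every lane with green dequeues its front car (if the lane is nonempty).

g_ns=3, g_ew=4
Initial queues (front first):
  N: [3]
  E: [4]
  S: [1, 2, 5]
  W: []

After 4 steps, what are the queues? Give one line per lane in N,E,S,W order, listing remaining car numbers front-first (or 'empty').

Step 1 [NS]: N:car3-GO,E:wait,S:car1-GO,W:wait | queues: N=0 E=1 S=2 W=0
Step 2 [NS]: N:empty,E:wait,S:car2-GO,W:wait | queues: N=0 E=1 S=1 W=0
Step 3 [NS]: N:empty,E:wait,S:car5-GO,W:wait | queues: N=0 E=1 S=0 W=0
Step 4 [EW]: N:wait,E:car4-GO,S:wait,W:empty | queues: N=0 E=0 S=0 W=0

N: empty
E: empty
S: empty
W: empty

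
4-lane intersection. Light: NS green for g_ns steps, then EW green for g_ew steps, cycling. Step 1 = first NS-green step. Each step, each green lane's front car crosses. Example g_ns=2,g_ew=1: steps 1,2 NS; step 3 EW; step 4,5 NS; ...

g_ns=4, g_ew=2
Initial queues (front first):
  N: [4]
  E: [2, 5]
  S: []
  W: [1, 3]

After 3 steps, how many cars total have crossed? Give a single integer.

Answer: 1

Derivation:
Step 1 [NS]: N:car4-GO,E:wait,S:empty,W:wait | queues: N=0 E=2 S=0 W=2
Step 2 [NS]: N:empty,E:wait,S:empty,W:wait | queues: N=0 E=2 S=0 W=2
Step 3 [NS]: N:empty,E:wait,S:empty,W:wait | queues: N=0 E=2 S=0 W=2
Cars crossed by step 3: 1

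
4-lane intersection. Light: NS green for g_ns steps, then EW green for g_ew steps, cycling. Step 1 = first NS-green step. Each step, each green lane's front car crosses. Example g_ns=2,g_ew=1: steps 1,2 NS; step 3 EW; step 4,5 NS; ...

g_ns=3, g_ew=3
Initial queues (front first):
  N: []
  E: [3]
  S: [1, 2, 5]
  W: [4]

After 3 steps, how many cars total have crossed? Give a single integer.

Step 1 [NS]: N:empty,E:wait,S:car1-GO,W:wait | queues: N=0 E=1 S=2 W=1
Step 2 [NS]: N:empty,E:wait,S:car2-GO,W:wait | queues: N=0 E=1 S=1 W=1
Step 3 [NS]: N:empty,E:wait,S:car5-GO,W:wait | queues: N=0 E=1 S=0 W=1
Cars crossed by step 3: 3

Answer: 3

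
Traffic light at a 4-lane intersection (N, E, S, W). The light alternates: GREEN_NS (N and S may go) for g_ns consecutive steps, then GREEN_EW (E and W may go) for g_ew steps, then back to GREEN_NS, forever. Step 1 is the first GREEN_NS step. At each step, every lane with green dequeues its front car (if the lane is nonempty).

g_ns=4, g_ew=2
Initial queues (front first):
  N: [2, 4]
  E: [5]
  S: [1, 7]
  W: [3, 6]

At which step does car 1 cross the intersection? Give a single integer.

Step 1 [NS]: N:car2-GO,E:wait,S:car1-GO,W:wait | queues: N=1 E=1 S=1 W=2
Step 2 [NS]: N:car4-GO,E:wait,S:car7-GO,W:wait | queues: N=0 E=1 S=0 W=2
Step 3 [NS]: N:empty,E:wait,S:empty,W:wait | queues: N=0 E=1 S=0 W=2
Step 4 [NS]: N:empty,E:wait,S:empty,W:wait | queues: N=0 E=1 S=0 W=2
Step 5 [EW]: N:wait,E:car5-GO,S:wait,W:car3-GO | queues: N=0 E=0 S=0 W=1
Step 6 [EW]: N:wait,E:empty,S:wait,W:car6-GO | queues: N=0 E=0 S=0 W=0
Car 1 crosses at step 1

1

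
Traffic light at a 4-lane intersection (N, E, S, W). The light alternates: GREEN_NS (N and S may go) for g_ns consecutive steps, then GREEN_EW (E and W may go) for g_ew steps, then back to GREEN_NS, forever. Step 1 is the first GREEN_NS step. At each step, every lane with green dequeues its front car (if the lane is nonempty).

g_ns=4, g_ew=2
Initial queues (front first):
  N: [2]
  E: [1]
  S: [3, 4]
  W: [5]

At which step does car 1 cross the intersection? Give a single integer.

Step 1 [NS]: N:car2-GO,E:wait,S:car3-GO,W:wait | queues: N=0 E=1 S=1 W=1
Step 2 [NS]: N:empty,E:wait,S:car4-GO,W:wait | queues: N=0 E=1 S=0 W=1
Step 3 [NS]: N:empty,E:wait,S:empty,W:wait | queues: N=0 E=1 S=0 W=1
Step 4 [NS]: N:empty,E:wait,S:empty,W:wait | queues: N=0 E=1 S=0 W=1
Step 5 [EW]: N:wait,E:car1-GO,S:wait,W:car5-GO | queues: N=0 E=0 S=0 W=0
Car 1 crosses at step 5

5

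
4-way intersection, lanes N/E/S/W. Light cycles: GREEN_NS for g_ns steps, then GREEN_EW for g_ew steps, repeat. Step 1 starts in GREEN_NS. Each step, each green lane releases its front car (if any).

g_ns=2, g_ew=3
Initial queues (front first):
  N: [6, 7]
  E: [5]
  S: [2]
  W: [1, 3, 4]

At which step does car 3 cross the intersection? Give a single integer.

Step 1 [NS]: N:car6-GO,E:wait,S:car2-GO,W:wait | queues: N=1 E=1 S=0 W=3
Step 2 [NS]: N:car7-GO,E:wait,S:empty,W:wait | queues: N=0 E=1 S=0 W=3
Step 3 [EW]: N:wait,E:car5-GO,S:wait,W:car1-GO | queues: N=0 E=0 S=0 W=2
Step 4 [EW]: N:wait,E:empty,S:wait,W:car3-GO | queues: N=0 E=0 S=0 W=1
Step 5 [EW]: N:wait,E:empty,S:wait,W:car4-GO | queues: N=0 E=0 S=0 W=0
Car 3 crosses at step 4

4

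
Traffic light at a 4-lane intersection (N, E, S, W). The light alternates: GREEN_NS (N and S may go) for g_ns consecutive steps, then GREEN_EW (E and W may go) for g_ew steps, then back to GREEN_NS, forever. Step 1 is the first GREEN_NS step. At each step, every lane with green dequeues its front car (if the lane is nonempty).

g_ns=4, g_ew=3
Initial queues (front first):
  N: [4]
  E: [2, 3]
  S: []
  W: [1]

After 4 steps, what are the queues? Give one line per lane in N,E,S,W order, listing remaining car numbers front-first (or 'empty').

Step 1 [NS]: N:car4-GO,E:wait,S:empty,W:wait | queues: N=0 E=2 S=0 W=1
Step 2 [NS]: N:empty,E:wait,S:empty,W:wait | queues: N=0 E=2 S=0 W=1
Step 3 [NS]: N:empty,E:wait,S:empty,W:wait | queues: N=0 E=2 S=0 W=1
Step 4 [NS]: N:empty,E:wait,S:empty,W:wait | queues: N=0 E=2 S=0 W=1

N: empty
E: 2 3
S: empty
W: 1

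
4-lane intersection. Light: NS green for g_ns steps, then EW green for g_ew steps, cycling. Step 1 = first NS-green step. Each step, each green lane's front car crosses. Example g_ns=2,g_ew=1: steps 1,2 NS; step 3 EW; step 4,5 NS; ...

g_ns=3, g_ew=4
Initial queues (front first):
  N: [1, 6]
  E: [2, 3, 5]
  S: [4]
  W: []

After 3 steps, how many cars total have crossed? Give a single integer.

Step 1 [NS]: N:car1-GO,E:wait,S:car4-GO,W:wait | queues: N=1 E=3 S=0 W=0
Step 2 [NS]: N:car6-GO,E:wait,S:empty,W:wait | queues: N=0 E=3 S=0 W=0
Step 3 [NS]: N:empty,E:wait,S:empty,W:wait | queues: N=0 E=3 S=0 W=0
Cars crossed by step 3: 3

Answer: 3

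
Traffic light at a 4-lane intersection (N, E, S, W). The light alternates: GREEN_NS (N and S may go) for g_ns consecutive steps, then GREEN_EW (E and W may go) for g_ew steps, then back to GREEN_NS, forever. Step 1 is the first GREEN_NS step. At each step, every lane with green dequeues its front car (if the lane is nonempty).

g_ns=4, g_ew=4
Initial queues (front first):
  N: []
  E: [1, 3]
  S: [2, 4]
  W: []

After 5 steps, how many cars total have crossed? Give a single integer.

Step 1 [NS]: N:empty,E:wait,S:car2-GO,W:wait | queues: N=0 E=2 S=1 W=0
Step 2 [NS]: N:empty,E:wait,S:car4-GO,W:wait | queues: N=0 E=2 S=0 W=0
Step 3 [NS]: N:empty,E:wait,S:empty,W:wait | queues: N=0 E=2 S=0 W=0
Step 4 [NS]: N:empty,E:wait,S:empty,W:wait | queues: N=0 E=2 S=0 W=0
Step 5 [EW]: N:wait,E:car1-GO,S:wait,W:empty | queues: N=0 E=1 S=0 W=0
Cars crossed by step 5: 3

Answer: 3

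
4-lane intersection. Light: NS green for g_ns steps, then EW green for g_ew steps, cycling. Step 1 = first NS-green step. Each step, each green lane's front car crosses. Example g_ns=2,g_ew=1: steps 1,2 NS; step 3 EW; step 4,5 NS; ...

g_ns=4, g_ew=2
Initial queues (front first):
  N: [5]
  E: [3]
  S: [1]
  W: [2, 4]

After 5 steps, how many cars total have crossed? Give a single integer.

Answer: 4

Derivation:
Step 1 [NS]: N:car5-GO,E:wait,S:car1-GO,W:wait | queues: N=0 E=1 S=0 W=2
Step 2 [NS]: N:empty,E:wait,S:empty,W:wait | queues: N=0 E=1 S=0 W=2
Step 3 [NS]: N:empty,E:wait,S:empty,W:wait | queues: N=0 E=1 S=0 W=2
Step 4 [NS]: N:empty,E:wait,S:empty,W:wait | queues: N=0 E=1 S=0 W=2
Step 5 [EW]: N:wait,E:car3-GO,S:wait,W:car2-GO | queues: N=0 E=0 S=0 W=1
Cars crossed by step 5: 4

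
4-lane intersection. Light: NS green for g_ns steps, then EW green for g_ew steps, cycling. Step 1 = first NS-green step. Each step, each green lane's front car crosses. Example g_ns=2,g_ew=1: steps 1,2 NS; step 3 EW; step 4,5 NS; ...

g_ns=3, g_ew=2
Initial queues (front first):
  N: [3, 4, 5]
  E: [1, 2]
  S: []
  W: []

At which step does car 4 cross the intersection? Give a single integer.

Step 1 [NS]: N:car3-GO,E:wait,S:empty,W:wait | queues: N=2 E=2 S=0 W=0
Step 2 [NS]: N:car4-GO,E:wait,S:empty,W:wait | queues: N=1 E=2 S=0 W=0
Step 3 [NS]: N:car5-GO,E:wait,S:empty,W:wait | queues: N=0 E=2 S=0 W=0
Step 4 [EW]: N:wait,E:car1-GO,S:wait,W:empty | queues: N=0 E=1 S=0 W=0
Step 5 [EW]: N:wait,E:car2-GO,S:wait,W:empty | queues: N=0 E=0 S=0 W=0
Car 4 crosses at step 2

2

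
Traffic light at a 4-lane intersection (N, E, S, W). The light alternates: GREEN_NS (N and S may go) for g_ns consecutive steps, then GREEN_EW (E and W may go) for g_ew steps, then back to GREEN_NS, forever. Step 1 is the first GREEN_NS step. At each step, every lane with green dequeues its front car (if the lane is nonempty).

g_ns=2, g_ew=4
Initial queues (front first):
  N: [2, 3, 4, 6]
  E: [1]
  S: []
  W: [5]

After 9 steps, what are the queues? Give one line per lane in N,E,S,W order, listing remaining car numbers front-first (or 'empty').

Step 1 [NS]: N:car2-GO,E:wait,S:empty,W:wait | queues: N=3 E=1 S=0 W=1
Step 2 [NS]: N:car3-GO,E:wait,S:empty,W:wait | queues: N=2 E=1 S=0 W=1
Step 3 [EW]: N:wait,E:car1-GO,S:wait,W:car5-GO | queues: N=2 E=0 S=0 W=0
Step 4 [EW]: N:wait,E:empty,S:wait,W:empty | queues: N=2 E=0 S=0 W=0
Step 5 [EW]: N:wait,E:empty,S:wait,W:empty | queues: N=2 E=0 S=0 W=0
Step 6 [EW]: N:wait,E:empty,S:wait,W:empty | queues: N=2 E=0 S=0 W=0
Step 7 [NS]: N:car4-GO,E:wait,S:empty,W:wait | queues: N=1 E=0 S=0 W=0
Step 8 [NS]: N:car6-GO,E:wait,S:empty,W:wait | queues: N=0 E=0 S=0 W=0

N: empty
E: empty
S: empty
W: empty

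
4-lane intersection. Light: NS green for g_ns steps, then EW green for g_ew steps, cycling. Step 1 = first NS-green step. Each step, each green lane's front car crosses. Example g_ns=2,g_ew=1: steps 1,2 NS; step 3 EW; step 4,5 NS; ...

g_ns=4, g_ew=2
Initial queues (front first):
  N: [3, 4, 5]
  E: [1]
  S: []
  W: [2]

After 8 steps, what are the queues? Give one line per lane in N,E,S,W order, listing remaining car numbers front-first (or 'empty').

Step 1 [NS]: N:car3-GO,E:wait,S:empty,W:wait | queues: N=2 E=1 S=0 W=1
Step 2 [NS]: N:car4-GO,E:wait,S:empty,W:wait | queues: N=1 E=1 S=0 W=1
Step 3 [NS]: N:car5-GO,E:wait,S:empty,W:wait | queues: N=0 E=1 S=0 W=1
Step 4 [NS]: N:empty,E:wait,S:empty,W:wait | queues: N=0 E=1 S=0 W=1
Step 5 [EW]: N:wait,E:car1-GO,S:wait,W:car2-GO | queues: N=0 E=0 S=0 W=0

N: empty
E: empty
S: empty
W: empty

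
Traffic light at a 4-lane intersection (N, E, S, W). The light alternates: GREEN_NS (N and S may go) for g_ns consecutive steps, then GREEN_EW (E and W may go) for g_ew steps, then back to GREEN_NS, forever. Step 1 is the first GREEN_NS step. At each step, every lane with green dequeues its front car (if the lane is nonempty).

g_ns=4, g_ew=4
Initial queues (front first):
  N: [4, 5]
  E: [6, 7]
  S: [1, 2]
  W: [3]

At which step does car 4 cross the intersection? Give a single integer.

Step 1 [NS]: N:car4-GO,E:wait,S:car1-GO,W:wait | queues: N=1 E=2 S=1 W=1
Step 2 [NS]: N:car5-GO,E:wait,S:car2-GO,W:wait | queues: N=0 E=2 S=0 W=1
Step 3 [NS]: N:empty,E:wait,S:empty,W:wait | queues: N=0 E=2 S=0 W=1
Step 4 [NS]: N:empty,E:wait,S:empty,W:wait | queues: N=0 E=2 S=0 W=1
Step 5 [EW]: N:wait,E:car6-GO,S:wait,W:car3-GO | queues: N=0 E=1 S=0 W=0
Step 6 [EW]: N:wait,E:car7-GO,S:wait,W:empty | queues: N=0 E=0 S=0 W=0
Car 4 crosses at step 1

1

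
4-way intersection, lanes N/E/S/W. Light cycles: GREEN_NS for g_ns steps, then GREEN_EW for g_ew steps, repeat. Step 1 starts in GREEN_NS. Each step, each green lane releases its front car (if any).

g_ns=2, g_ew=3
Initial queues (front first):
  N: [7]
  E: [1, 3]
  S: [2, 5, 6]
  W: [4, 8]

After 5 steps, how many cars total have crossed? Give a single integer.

Step 1 [NS]: N:car7-GO,E:wait,S:car2-GO,W:wait | queues: N=0 E=2 S=2 W=2
Step 2 [NS]: N:empty,E:wait,S:car5-GO,W:wait | queues: N=0 E=2 S=1 W=2
Step 3 [EW]: N:wait,E:car1-GO,S:wait,W:car4-GO | queues: N=0 E=1 S=1 W=1
Step 4 [EW]: N:wait,E:car3-GO,S:wait,W:car8-GO | queues: N=0 E=0 S=1 W=0
Step 5 [EW]: N:wait,E:empty,S:wait,W:empty | queues: N=0 E=0 S=1 W=0
Cars crossed by step 5: 7

Answer: 7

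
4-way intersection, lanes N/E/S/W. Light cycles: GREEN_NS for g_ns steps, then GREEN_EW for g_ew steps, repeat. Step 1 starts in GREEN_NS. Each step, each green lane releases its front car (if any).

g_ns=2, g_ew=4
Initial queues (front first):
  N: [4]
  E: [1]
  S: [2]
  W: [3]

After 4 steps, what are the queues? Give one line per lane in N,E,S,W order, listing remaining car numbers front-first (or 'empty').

Step 1 [NS]: N:car4-GO,E:wait,S:car2-GO,W:wait | queues: N=0 E=1 S=0 W=1
Step 2 [NS]: N:empty,E:wait,S:empty,W:wait | queues: N=0 E=1 S=0 W=1
Step 3 [EW]: N:wait,E:car1-GO,S:wait,W:car3-GO | queues: N=0 E=0 S=0 W=0

N: empty
E: empty
S: empty
W: empty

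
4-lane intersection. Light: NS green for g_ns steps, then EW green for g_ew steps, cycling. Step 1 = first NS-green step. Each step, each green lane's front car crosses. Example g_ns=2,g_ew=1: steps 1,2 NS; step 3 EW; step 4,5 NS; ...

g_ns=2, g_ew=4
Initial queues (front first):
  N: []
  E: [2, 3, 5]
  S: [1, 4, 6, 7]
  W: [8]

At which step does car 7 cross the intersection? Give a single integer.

Step 1 [NS]: N:empty,E:wait,S:car1-GO,W:wait | queues: N=0 E=3 S=3 W=1
Step 2 [NS]: N:empty,E:wait,S:car4-GO,W:wait | queues: N=0 E=3 S=2 W=1
Step 3 [EW]: N:wait,E:car2-GO,S:wait,W:car8-GO | queues: N=0 E=2 S=2 W=0
Step 4 [EW]: N:wait,E:car3-GO,S:wait,W:empty | queues: N=0 E=1 S=2 W=0
Step 5 [EW]: N:wait,E:car5-GO,S:wait,W:empty | queues: N=0 E=0 S=2 W=0
Step 6 [EW]: N:wait,E:empty,S:wait,W:empty | queues: N=0 E=0 S=2 W=0
Step 7 [NS]: N:empty,E:wait,S:car6-GO,W:wait | queues: N=0 E=0 S=1 W=0
Step 8 [NS]: N:empty,E:wait,S:car7-GO,W:wait | queues: N=0 E=0 S=0 W=0
Car 7 crosses at step 8

8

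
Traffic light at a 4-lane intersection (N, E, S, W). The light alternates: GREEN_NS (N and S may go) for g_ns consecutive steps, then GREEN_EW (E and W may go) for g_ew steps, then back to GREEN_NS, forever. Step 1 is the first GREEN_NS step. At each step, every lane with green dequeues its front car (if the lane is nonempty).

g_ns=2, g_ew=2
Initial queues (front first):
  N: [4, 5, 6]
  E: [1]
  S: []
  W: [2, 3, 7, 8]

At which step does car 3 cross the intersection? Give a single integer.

Step 1 [NS]: N:car4-GO,E:wait,S:empty,W:wait | queues: N=2 E=1 S=0 W=4
Step 2 [NS]: N:car5-GO,E:wait,S:empty,W:wait | queues: N=1 E=1 S=0 W=4
Step 3 [EW]: N:wait,E:car1-GO,S:wait,W:car2-GO | queues: N=1 E=0 S=0 W=3
Step 4 [EW]: N:wait,E:empty,S:wait,W:car3-GO | queues: N=1 E=0 S=0 W=2
Step 5 [NS]: N:car6-GO,E:wait,S:empty,W:wait | queues: N=0 E=0 S=0 W=2
Step 6 [NS]: N:empty,E:wait,S:empty,W:wait | queues: N=0 E=0 S=0 W=2
Step 7 [EW]: N:wait,E:empty,S:wait,W:car7-GO | queues: N=0 E=0 S=0 W=1
Step 8 [EW]: N:wait,E:empty,S:wait,W:car8-GO | queues: N=0 E=0 S=0 W=0
Car 3 crosses at step 4

4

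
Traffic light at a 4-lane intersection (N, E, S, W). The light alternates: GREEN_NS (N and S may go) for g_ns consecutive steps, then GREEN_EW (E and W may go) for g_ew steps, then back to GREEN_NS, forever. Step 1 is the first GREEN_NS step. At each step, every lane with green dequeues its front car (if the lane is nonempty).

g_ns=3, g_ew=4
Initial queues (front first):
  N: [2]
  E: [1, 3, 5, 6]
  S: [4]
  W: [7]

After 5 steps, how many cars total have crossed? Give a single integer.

Step 1 [NS]: N:car2-GO,E:wait,S:car4-GO,W:wait | queues: N=0 E=4 S=0 W=1
Step 2 [NS]: N:empty,E:wait,S:empty,W:wait | queues: N=0 E=4 S=0 W=1
Step 3 [NS]: N:empty,E:wait,S:empty,W:wait | queues: N=0 E=4 S=0 W=1
Step 4 [EW]: N:wait,E:car1-GO,S:wait,W:car7-GO | queues: N=0 E=3 S=0 W=0
Step 5 [EW]: N:wait,E:car3-GO,S:wait,W:empty | queues: N=0 E=2 S=0 W=0
Cars crossed by step 5: 5

Answer: 5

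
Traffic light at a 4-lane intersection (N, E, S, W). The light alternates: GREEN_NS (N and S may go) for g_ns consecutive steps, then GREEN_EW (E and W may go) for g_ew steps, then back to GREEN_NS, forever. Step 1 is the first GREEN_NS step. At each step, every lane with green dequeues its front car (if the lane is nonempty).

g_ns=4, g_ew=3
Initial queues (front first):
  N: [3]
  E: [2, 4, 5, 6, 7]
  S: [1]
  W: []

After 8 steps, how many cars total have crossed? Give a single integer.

Step 1 [NS]: N:car3-GO,E:wait,S:car1-GO,W:wait | queues: N=0 E=5 S=0 W=0
Step 2 [NS]: N:empty,E:wait,S:empty,W:wait | queues: N=0 E=5 S=0 W=0
Step 3 [NS]: N:empty,E:wait,S:empty,W:wait | queues: N=0 E=5 S=0 W=0
Step 4 [NS]: N:empty,E:wait,S:empty,W:wait | queues: N=0 E=5 S=0 W=0
Step 5 [EW]: N:wait,E:car2-GO,S:wait,W:empty | queues: N=0 E=4 S=0 W=0
Step 6 [EW]: N:wait,E:car4-GO,S:wait,W:empty | queues: N=0 E=3 S=0 W=0
Step 7 [EW]: N:wait,E:car5-GO,S:wait,W:empty | queues: N=0 E=2 S=0 W=0
Step 8 [NS]: N:empty,E:wait,S:empty,W:wait | queues: N=0 E=2 S=0 W=0
Cars crossed by step 8: 5

Answer: 5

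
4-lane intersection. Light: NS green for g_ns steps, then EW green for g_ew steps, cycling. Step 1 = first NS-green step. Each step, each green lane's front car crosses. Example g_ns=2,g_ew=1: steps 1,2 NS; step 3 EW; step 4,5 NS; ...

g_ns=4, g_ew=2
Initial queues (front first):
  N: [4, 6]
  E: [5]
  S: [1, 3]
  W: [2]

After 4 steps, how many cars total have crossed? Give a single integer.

Step 1 [NS]: N:car4-GO,E:wait,S:car1-GO,W:wait | queues: N=1 E=1 S=1 W=1
Step 2 [NS]: N:car6-GO,E:wait,S:car3-GO,W:wait | queues: N=0 E=1 S=0 W=1
Step 3 [NS]: N:empty,E:wait,S:empty,W:wait | queues: N=0 E=1 S=0 W=1
Step 4 [NS]: N:empty,E:wait,S:empty,W:wait | queues: N=0 E=1 S=0 W=1
Cars crossed by step 4: 4

Answer: 4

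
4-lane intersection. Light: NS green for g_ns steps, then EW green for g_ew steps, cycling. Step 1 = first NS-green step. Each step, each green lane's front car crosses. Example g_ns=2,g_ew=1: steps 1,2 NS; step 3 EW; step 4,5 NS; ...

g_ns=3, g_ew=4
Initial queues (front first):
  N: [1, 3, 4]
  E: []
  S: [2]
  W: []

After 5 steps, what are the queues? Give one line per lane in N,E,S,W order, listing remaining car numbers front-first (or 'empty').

Step 1 [NS]: N:car1-GO,E:wait,S:car2-GO,W:wait | queues: N=2 E=0 S=0 W=0
Step 2 [NS]: N:car3-GO,E:wait,S:empty,W:wait | queues: N=1 E=0 S=0 W=0
Step 3 [NS]: N:car4-GO,E:wait,S:empty,W:wait | queues: N=0 E=0 S=0 W=0

N: empty
E: empty
S: empty
W: empty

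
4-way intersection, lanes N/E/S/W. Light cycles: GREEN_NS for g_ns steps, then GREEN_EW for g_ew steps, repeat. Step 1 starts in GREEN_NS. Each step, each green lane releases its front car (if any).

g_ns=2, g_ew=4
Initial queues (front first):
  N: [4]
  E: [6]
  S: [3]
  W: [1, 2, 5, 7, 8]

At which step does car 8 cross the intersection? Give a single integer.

Step 1 [NS]: N:car4-GO,E:wait,S:car3-GO,W:wait | queues: N=0 E=1 S=0 W=5
Step 2 [NS]: N:empty,E:wait,S:empty,W:wait | queues: N=0 E=1 S=0 W=5
Step 3 [EW]: N:wait,E:car6-GO,S:wait,W:car1-GO | queues: N=0 E=0 S=0 W=4
Step 4 [EW]: N:wait,E:empty,S:wait,W:car2-GO | queues: N=0 E=0 S=0 W=3
Step 5 [EW]: N:wait,E:empty,S:wait,W:car5-GO | queues: N=0 E=0 S=0 W=2
Step 6 [EW]: N:wait,E:empty,S:wait,W:car7-GO | queues: N=0 E=0 S=0 W=1
Step 7 [NS]: N:empty,E:wait,S:empty,W:wait | queues: N=0 E=0 S=0 W=1
Step 8 [NS]: N:empty,E:wait,S:empty,W:wait | queues: N=0 E=0 S=0 W=1
Step 9 [EW]: N:wait,E:empty,S:wait,W:car8-GO | queues: N=0 E=0 S=0 W=0
Car 8 crosses at step 9

9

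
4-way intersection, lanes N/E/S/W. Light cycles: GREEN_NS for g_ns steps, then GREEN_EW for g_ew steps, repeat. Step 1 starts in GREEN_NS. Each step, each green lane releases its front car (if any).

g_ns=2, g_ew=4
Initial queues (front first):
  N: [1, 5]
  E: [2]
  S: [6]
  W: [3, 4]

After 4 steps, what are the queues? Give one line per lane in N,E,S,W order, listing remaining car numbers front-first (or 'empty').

Step 1 [NS]: N:car1-GO,E:wait,S:car6-GO,W:wait | queues: N=1 E=1 S=0 W=2
Step 2 [NS]: N:car5-GO,E:wait,S:empty,W:wait | queues: N=0 E=1 S=0 W=2
Step 3 [EW]: N:wait,E:car2-GO,S:wait,W:car3-GO | queues: N=0 E=0 S=0 W=1
Step 4 [EW]: N:wait,E:empty,S:wait,W:car4-GO | queues: N=0 E=0 S=0 W=0

N: empty
E: empty
S: empty
W: empty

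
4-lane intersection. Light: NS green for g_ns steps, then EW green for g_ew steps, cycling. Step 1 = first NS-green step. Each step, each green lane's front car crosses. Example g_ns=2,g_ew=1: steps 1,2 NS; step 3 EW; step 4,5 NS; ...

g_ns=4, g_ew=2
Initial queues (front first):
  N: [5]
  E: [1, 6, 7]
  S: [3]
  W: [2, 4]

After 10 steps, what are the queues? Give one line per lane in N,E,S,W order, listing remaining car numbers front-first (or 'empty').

Step 1 [NS]: N:car5-GO,E:wait,S:car3-GO,W:wait | queues: N=0 E=3 S=0 W=2
Step 2 [NS]: N:empty,E:wait,S:empty,W:wait | queues: N=0 E=3 S=0 W=2
Step 3 [NS]: N:empty,E:wait,S:empty,W:wait | queues: N=0 E=3 S=0 W=2
Step 4 [NS]: N:empty,E:wait,S:empty,W:wait | queues: N=0 E=3 S=0 W=2
Step 5 [EW]: N:wait,E:car1-GO,S:wait,W:car2-GO | queues: N=0 E=2 S=0 W=1
Step 6 [EW]: N:wait,E:car6-GO,S:wait,W:car4-GO | queues: N=0 E=1 S=0 W=0
Step 7 [NS]: N:empty,E:wait,S:empty,W:wait | queues: N=0 E=1 S=0 W=0
Step 8 [NS]: N:empty,E:wait,S:empty,W:wait | queues: N=0 E=1 S=0 W=0
Step 9 [NS]: N:empty,E:wait,S:empty,W:wait | queues: N=0 E=1 S=0 W=0
Step 10 [NS]: N:empty,E:wait,S:empty,W:wait | queues: N=0 E=1 S=0 W=0

N: empty
E: 7
S: empty
W: empty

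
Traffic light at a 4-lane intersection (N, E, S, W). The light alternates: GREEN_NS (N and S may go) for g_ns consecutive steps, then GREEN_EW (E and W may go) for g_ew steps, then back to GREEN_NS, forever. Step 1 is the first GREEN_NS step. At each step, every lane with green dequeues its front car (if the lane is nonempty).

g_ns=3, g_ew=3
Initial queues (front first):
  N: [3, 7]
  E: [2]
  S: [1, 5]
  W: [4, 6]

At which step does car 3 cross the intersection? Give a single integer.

Step 1 [NS]: N:car3-GO,E:wait,S:car1-GO,W:wait | queues: N=1 E=1 S=1 W=2
Step 2 [NS]: N:car7-GO,E:wait,S:car5-GO,W:wait | queues: N=0 E=1 S=0 W=2
Step 3 [NS]: N:empty,E:wait,S:empty,W:wait | queues: N=0 E=1 S=0 W=2
Step 4 [EW]: N:wait,E:car2-GO,S:wait,W:car4-GO | queues: N=0 E=0 S=0 W=1
Step 5 [EW]: N:wait,E:empty,S:wait,W:car6-GO | queues: N=0 E=0 S=0 W=0
Car 3 crosses at step 1

1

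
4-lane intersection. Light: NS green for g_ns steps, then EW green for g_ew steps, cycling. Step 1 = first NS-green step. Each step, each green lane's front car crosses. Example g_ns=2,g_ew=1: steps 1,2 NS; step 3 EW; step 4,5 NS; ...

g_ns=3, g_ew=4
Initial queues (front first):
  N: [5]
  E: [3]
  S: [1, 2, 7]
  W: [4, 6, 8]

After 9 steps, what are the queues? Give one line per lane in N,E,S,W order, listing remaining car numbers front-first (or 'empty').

Step 1 [NS]: N:car5-GO,E:wait,S:car1-GO,W:wait | queues: N=0 E=1 S=2 W=3
Step 2 [NS]: N:empty,E:wait,S:car2-GO,W:wait | queues: N=0 E=1 S=1 W=3
Step 3 [NS]: N:empty,E:wait,S:car7-GO,W:wait | queues: N=0 E=1 S=0 W=3
Step 4 [EW]: N:wait,E:car3-GO,S:wait,W:car4-GO | queues: N=0 E=0 S=0 W=2
Step 5 [EW]: N:wait,E:empty,S:wait,W:car6-GO | queues: N=0 E=0 S=0 W=1
Step 6 [EW]: N:wait,E:empty,S:wait,W:car8-GO | queues: N=0 E=0 S=0 W=0

N: empty
E: empty
S: empty
W: empty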